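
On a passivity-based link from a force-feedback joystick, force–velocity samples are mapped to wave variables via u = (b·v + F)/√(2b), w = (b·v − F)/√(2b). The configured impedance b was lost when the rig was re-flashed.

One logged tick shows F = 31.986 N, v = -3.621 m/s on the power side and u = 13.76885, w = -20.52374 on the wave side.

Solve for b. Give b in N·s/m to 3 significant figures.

b = 1.74 N·s/m

u + w = -6.75489;  u + w = √(2b)·v, so √(2b) = -6.75489/(-3.621) = 1.86548.
b = (√(2b))²/2 = 3.48000/2 = 1.74000.
(Check via u − w = 2F/√(2b): u − w = 34.29259, 2F/√(2b) = 34.29258.)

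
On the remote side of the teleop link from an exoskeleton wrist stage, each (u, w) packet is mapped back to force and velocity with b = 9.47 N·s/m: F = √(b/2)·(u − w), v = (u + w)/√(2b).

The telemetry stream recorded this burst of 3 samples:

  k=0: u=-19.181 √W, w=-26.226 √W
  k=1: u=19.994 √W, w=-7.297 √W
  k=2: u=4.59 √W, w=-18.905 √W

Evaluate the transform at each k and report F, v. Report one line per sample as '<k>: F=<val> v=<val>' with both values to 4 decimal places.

0: F=15.3300 v=-10.4336
1: F=59.3854 v=2.9175
2: F=51.1252 v=-3.2893

k=0: u−w=7.0450, u+w=-45.4070; √(b/2)=2.1760, √(2b)=4.3520; F=2.1760×7.045=15.3300, v=-45.4070/4.3520=-10.4336
k=1: u−w=27.2910, u+w=12.6970; √(b/2)=2.1760, √(2b)=4.3520; F=2.1760×27.291=59.3854, v=12.6970/4.3520=2.9175
k=2: u−w=23.4950, u+w=-14.3150; √(b/2)=2.1760, √(2b)=4.3520; F=2.1760×23.495=51.1252, v=-14.3150/4.3520=-3.2893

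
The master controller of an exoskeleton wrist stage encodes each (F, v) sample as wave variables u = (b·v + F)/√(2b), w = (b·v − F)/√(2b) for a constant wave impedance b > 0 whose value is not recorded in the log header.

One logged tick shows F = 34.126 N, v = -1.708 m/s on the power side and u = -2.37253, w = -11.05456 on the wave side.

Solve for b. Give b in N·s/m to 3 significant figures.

b = 30.9 N·s/m

u + w = -13.42709;  u + w = √(2b)·v, so √(2b) = -13.42709/(-1.708) = 7.86129.
b = (√(2b))²/2 = 61.79994/2 = 30.89997.
(Check via u − w = 2F/√(2b): u − w = 8.68203, 2F/√(2b) = 8.68203.)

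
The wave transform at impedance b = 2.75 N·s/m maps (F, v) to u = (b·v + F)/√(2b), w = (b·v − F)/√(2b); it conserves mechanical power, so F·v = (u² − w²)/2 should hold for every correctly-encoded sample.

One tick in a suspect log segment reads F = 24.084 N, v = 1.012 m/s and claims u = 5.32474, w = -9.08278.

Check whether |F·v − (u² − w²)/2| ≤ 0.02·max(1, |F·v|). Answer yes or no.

F·v = 24.084×1.012 = 24.37301 W.
(u² − w²)/2 = (28.35286 − 82.49689)/2 = -27.07202 W.
|Δ| = 51.44503;  2% of max(1, |F·v|) = 0.48746.

no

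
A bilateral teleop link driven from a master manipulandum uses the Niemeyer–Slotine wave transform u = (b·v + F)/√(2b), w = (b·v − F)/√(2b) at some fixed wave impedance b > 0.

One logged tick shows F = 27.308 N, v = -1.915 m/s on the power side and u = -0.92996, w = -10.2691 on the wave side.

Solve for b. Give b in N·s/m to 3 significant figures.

b = 17.1 N·s/m

u + w = -11.19906;  u + w = √(2b)·v, so √(2b) = -11.19906/(-1.915) = 5.84807.
b = (√(2b))²/2 = 34.19996/2 = 17.09998.
(Check via u − w = 2F/√(2b): u − w = 9.33914, 2F/√(2b) = 9.33914.)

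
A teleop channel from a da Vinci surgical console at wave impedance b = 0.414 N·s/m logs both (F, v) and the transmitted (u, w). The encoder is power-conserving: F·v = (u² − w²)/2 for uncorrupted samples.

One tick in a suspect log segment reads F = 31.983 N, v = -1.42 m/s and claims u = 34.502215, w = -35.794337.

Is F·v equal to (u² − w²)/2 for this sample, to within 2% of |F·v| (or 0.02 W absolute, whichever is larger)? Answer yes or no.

yes

F·v = 31.983×(-1.42) = -45.415860 W.
(u² − w²)/2 = (1190.402840 − 1281.234561)/2 = -45.415861 W.
|Δ| = 0.000001;  2% of max(1, |F·v|) = 0.908317.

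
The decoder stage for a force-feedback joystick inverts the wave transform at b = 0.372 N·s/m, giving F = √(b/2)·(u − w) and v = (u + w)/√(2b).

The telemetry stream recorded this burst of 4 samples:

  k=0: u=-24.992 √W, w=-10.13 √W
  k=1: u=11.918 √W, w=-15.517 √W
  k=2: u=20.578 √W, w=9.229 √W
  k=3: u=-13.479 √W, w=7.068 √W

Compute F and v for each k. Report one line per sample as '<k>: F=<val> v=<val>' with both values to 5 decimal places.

0: F=-6.40964 v=-40.71859
1: F=11.83209 v=-4.17249
2: F=4.89456 v=34.55666
3: F=-8.86145 v=-7.43258

k=0: u−w=-14.86200, u+w=-35.12200; √(b/2)=0.43128, √(2b)=0.86255; F=0.43128×(-14.862)=-6.40964, v=-35.12200/0.86255=-40.71859
k=1: u−w=27.43500, u+w=-3.59900; √(b/2)=0.43128, √(2b)=0.86255; F=0.43128×27.435=11.83209, v=-3.59900/0.86255=-4.17249
k=2: u−w=11.34900, u+w=29.80700; √(b/2)=0.43128, √(2b)=0.86255; F=0.43128×11.349=4.89456, v=29.80700/0.86255=34.55666
k=3: u−w=-20.54700, u+w=-6.41100; √(b/2)=0.43128, √(2b)=0.86255; F=0.43128×(-20.547)=-8.86145, v=-6.41100/0.86255=-7.43258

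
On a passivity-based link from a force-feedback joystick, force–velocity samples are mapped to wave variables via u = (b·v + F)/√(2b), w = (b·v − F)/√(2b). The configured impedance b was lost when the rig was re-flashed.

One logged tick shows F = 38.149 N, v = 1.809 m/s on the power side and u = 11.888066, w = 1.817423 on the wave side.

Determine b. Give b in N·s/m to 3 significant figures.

u + w = 13.705489;  u + w = √(2b)·v, so √(2b) = 13.705489/1.809 = 7.576279.
b = (√(2b))²/2 = 57.400006/2 = 28.700003.
(Check via u − w = 2F/√(2b): u − w = 10.070643, 2F/√(2b) = 10.070643.)

b = 28.7 N·s/m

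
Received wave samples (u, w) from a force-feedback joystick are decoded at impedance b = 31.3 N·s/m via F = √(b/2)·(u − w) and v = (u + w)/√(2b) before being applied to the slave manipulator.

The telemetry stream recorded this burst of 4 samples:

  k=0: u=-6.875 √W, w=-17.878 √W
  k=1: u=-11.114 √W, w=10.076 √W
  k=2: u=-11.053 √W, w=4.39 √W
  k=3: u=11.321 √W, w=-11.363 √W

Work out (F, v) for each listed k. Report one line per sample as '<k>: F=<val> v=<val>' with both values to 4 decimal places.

k=0: u−w=11.0030, u+w=-24.7530; √(b/2)=3.9560, √(2b)=7.9120; F=3.9560×11.003=43.5280, v=-24.7530/7.9120=-3.1285
k=1: u−w=-21.1900, u+w=-1.0380; √(b/2)=3.9560, √(2b)=7.9120; F=3.9560×(-21.19)=-83.8278, v=-1.0380/7.9120=-0.1312
k=2: u−w=-15.4430, u+w=-6.6630; √(b/2)=3.9560, √(2b)=7.9120; F=3.9560×(-15.443)=-61.0926, v=-6.6630/7.9120=-0.8421
k=3: u−w=22.6840, u+w=-0.0420; √(b/2)=3.9560, √(2b)=7.9120; F=3.9560×22.684=89.7381, v=-0.0420/7.9120=-0.0053

0: F=43.5280 v=-3.1285
1: F=-83.8278 v=-0.1312
2: F=-61.0926 v=-0.8421
3: F=89.7381 v=-0.0053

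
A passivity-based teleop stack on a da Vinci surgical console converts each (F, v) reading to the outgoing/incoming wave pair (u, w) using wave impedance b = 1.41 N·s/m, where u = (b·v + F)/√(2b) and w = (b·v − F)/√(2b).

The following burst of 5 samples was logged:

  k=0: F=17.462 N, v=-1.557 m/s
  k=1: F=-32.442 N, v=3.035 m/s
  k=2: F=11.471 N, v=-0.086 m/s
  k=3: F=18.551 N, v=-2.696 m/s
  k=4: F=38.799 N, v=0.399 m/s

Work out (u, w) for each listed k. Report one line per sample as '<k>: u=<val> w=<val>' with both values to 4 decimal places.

k=0: b·v=1.41×(-1.557)=-2.1954; √(2b)=1.6793; u=(-2.1954+17.462)/1.6793=9.0911, w=(-2.1954−17.462)/1.6793=-11.7058
k=1: b·v=1.41×3.035=4.2793; √(2b)=1.6793; u=(4.2793+(-32.442))/1.6793=-16.7706, w=(4.2793−(-32.442))/1.6793=21.8672
k=2: b·v=1.41×(-0.086)=-0.1213; √(2b)=1.6793; u=(-0.1213+11.471)/1.6793=6.7587, w=(-0.1213−11.471)/1.6793=-6.9031
k=3: b·v=1.41×(-2.696)=-3.8014; √(2b)=1.6793; u=(-3.8014+18.551)/1.6793=8.7833, w=(-3.8014−18.551)/1.6793=-13.3106
k=4: b·v=1.41×0.399=0.5626; √(2b)=1.6793; u=(0.5626+38.799)/1.6793=23.4395, w=(0.5626−38.799)/1.6793=-22.7695

0: u=9.0911 w=-11.7058
1: u=-16.7706 w=21.8672
2: u=6.7587 w=-6.9031
3: u=8.7833 w=-13.3106
4: u=23.4395 w=-22.7695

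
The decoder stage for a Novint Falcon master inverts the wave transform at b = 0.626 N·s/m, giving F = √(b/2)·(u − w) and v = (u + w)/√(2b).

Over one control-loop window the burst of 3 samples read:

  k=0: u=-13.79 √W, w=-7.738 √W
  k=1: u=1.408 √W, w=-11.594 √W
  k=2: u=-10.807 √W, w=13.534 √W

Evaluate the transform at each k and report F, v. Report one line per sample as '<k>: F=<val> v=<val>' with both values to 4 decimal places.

0: F=-3.3859 v=-19.2398
1: F=7.2742 v=-9.1034
2: F=-13.6179 v=2.4372

k=0: u−w=-6.0520, u+w=-21.5280; √(b/2)=0.5595, √(2b)=1.1189; F=0.5595×(-6.052)=-3.3859, v=-21.5280/1.1189=-19.2398
k=1: u−w=13.0020, u+w=-10.1860; √(b/2)=0.5595, √(2b)=1.1189; F=0.5595×13.002=7.2742, v=-10.1860/1.1189=-9.1034
k=2: u−w=-24.3410, u+w=2.7270; √(b/2)=0.5595, √(2b)=1.1189; F=0.5595×(-24.341)=-13.6179, v=2.7270/1.1189=2.4372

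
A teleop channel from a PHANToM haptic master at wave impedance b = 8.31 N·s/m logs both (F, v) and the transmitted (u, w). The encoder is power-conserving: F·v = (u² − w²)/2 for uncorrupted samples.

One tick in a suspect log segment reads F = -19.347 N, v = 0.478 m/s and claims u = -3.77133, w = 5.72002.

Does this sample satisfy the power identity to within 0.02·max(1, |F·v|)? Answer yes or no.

F·v = (-19.347)×0.478 = -9.24787 W.
(u² − w²)/2 = (14.22293 − 32.71863)/2 = -9.24785 W.
|Δ| = 0.00002;  2% of max(1, |F·v|) = 0.18496.

yes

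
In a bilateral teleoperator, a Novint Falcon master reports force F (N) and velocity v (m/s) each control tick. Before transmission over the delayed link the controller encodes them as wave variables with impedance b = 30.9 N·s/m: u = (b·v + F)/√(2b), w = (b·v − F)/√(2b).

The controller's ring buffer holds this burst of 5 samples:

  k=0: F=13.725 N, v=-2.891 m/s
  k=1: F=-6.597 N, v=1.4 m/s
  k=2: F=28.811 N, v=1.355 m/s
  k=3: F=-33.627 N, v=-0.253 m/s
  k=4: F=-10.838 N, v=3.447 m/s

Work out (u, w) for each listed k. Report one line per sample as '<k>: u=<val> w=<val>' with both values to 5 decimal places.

0: u=-9.61761 w=-13.10940
1: u=4.66373 w=6.34208
2: u=8.99095 w=1.66111
3: u=-5.27199 w=3.28308
4: u=12.17029 w=14.92760

k=0: b·v=30.9×(-2.891)=-89.33190; √(2b)=7.86130; u=(-89.33190+13.725)/7.86130=-9.61761, w=(-89.33190−13.725)/7.86130=-13.10940
k=1: b·v=30.9×1.4=43.26000; √(2b)=7.86130; u=(43.26000+(-6.597))/7.86130=4.66373, w=(43.26000−(-6.597))/7.86130=6.34208
k=2: b·v=30.9×1.355=41.86950; √(2b)=7.86130; u=(41.86950+28.811)/7.86130=8.99095, w=(41.86950−28.811)/7.86130=1.66111
k=3: b·v=30.9×(-0.253)=-7.81770; √(2b)=7.86130; u=(-7.81770+(-33.627))/7.86130=-5.27199, w=(-7.81770−(-33.627))/7.86130=3.28308
k=4: b·v=30.9×3.447=106.51230; √(2b)=7.86130; u=(106.51230+(-10.838))/7.86130=12.17029, w=(106.51230−(-10.838))/7.86130=14.92760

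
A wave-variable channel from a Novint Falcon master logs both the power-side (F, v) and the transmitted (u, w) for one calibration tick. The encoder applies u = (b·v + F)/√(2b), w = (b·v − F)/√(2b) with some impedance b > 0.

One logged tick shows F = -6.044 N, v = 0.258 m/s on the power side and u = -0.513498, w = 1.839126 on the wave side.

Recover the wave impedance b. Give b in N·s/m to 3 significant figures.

u + w = 1.325628;  u + w = √(2b)·v, so √(2b) = 1.325628/0.258 = 5.138093.
b = (√(2b))²/2 = 26.400000/2 = 13.200000.
(Check via u − w = 2F/√(2b): u − w = -2.352624, 2F/√(2b) = -2.352624.)

b = 13.2 N·s/m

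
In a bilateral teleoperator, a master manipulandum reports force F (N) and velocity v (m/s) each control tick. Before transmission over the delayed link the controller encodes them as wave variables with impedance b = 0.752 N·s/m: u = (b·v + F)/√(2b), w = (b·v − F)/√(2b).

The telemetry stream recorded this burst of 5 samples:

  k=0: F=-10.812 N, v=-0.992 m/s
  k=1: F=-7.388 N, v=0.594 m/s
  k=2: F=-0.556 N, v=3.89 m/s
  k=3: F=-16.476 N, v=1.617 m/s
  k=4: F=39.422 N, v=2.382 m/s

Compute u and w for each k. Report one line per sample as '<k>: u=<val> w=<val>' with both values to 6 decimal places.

k=0: b·v=0.752×(-0.992)=-0.745984; √(2b)=1.226377; u=(-0.745984+(-10.812))/1.226377=-9.424497, w=(-0.745984−(-10.812))/1.226377=8.207931
k=1: b·v=0.752×0.594=0.446688; √(2b)=1.226377; u=(0.446688+(-7.388))/1.226377=-5.660016, w=(0.446688−(-7.388))/1.226377=6.388484
k=2: b·v=0.752×3.89=2.925280; √(2b)=1.226377; u=(2.925280+(-0.556))/1.226377=1.931935, w=(2.925280−(-0.556))/1.226377=2.838671
k=3: b·v=0.752×1.617=1.215984; √(2b)=1.226377; u=(1.215984+(-16.476))/1.226377=-12.443171, w=(1.215984−(-16.476))/1.226377=14.426222
k=4: b·v=0.752×2.382=1.791264; √(2b)=1.226377; u=(1.791264+39.422)/1.226377=33.605711, w=(1.791264−39.422)/1.226377=-30.684482

0: u=-9.424497 w=8.207931
1: u=-5.660016 w=6.388484
2: u=1.931935 w=2.838671
3: u=-12.443171 w=14.426222
4: u=33.605711 w=-30.684482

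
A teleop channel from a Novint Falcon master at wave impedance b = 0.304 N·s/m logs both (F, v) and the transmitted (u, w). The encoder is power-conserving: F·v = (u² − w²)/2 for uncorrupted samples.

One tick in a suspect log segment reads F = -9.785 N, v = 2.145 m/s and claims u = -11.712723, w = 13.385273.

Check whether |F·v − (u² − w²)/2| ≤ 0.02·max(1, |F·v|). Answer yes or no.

F·v = (-9.785)×2.145 = -20.988825 W.
(u² − w²)/2 = (137.187880 − 179.165533)/2 = -20.988827 W.
|Δ| = 0.000002;  2% of max(1, |F·v|) = 0.419777.

yes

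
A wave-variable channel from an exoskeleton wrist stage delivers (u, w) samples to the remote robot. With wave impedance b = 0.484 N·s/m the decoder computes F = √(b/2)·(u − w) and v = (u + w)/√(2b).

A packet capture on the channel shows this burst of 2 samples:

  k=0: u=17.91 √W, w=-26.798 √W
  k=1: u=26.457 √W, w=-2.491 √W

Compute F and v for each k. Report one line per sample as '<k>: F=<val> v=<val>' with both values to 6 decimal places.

k=0: u−w=44.708000, u+w=-8.888000; √(b/2)=0.491935, √(2b)=0.983870; F=0.491935×44.708=21.993428, v=-8.888000/0.983870=-9.033715
k=1: u−w=28.948000, u+w=23.966000; √(b/2)=0.491935, √(2b)=0.983870; F=0.491935×28.948=14.240533, v=23.966000/0.983870=24.358911

0: F=21.993428 v=-9.033715
1: F=14.240533 v=24.358911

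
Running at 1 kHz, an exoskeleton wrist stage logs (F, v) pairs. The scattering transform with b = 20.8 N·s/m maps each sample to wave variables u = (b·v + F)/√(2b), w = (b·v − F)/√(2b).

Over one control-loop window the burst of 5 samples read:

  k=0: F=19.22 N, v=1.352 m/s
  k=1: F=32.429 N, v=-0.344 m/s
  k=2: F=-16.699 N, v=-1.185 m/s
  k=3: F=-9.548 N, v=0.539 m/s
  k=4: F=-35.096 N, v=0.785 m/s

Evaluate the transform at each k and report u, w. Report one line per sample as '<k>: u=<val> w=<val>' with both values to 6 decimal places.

0: u=7.340003 w=1.380134
1: u=3.918536 w=-6.137270
2: u=-6.410580 w=-1.232440
3: u=0.257868 w=3.218577
4: u=-2.909855 w=7.972953

k=0: b·v=20.8×1.352=28.121600; √(2b)=6.449806; u=(28.121600+19.22)/6.449806=7.340003, w=(28.121600−19.22)/6.449806=1.380134
k=1: b·v=20.8×(-0.344)=-7.155200; √(2b)=6.449806; u=(-7.155200+32.429)/6.449806=3.918536, w=(-7.155200−32.429)/6.449806=-6.137270
k=2: b·v=20.8×(-1.185)=-24.648000; √(2b)=6.449806; u=(-24.648000+(-16.699))/6.449806=-6.410580, w=(-24.648000−(-16.699))/6.449806=-1.232440
k=3: b·v=20.8×0.539=11.211200; √(2b)=6.449806; u=(11.211200+(-9.548))/6.449806=0.257868, w=(11.211200−(-9.548))/6.449806=3.218577
k=4: b·v=20.8×0.785=16.328000; √(2b)=6.449806; u=(16.328000+(-35.096))/6.449806=-2.909855, w=(16.328000−(-35.096))/6.449806=7.972953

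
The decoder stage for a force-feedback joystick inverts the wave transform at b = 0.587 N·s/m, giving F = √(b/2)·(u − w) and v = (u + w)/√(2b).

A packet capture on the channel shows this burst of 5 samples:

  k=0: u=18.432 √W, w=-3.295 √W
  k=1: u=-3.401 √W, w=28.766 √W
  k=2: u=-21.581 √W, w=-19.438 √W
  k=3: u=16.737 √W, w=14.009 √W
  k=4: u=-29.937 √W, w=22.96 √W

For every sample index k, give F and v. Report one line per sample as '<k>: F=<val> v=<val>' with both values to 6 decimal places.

0: F=11.770741 v=13.970301
1: F=-17.426678 v=23.409968
2: F=-1.160984 v=-37.857421
3: F=1.477911 v=28.376222
4: F=-28.657288 v=-6.439241

k=0: u−w=21.727000, u+w=15.137000; √(b/2)=0.541756, √(2b)=1.083513; F=0.541756×21.727=11.770741, v=15.137000/1.083513=13.970301
k=1: u−w=-32.167000, u+w=25.365000; √(b/2)=0.541756, √(2b)=1.083513; F=0.541756×(-32.167)=-17.426678, v=25.365000/1.083513=23.409968
k=2: u−w=-2.143000, u+w=-41.019000; √(b/2)=0.541756, √(2b)=1.083513; F=0.541756×(-2.143)=-1.160984, v=-41.019000/1.083513=-37.857421
k=3: u−w=2.728000, u+w=30.746000; √(b/2)=0.541756, √(2b)=1.083513; F=0.541756×2.728=1.477911, v=30.746000/1.083513=28.376222
k=4: u−w=-52.897000, u+w=-6.977000; √(b/2)=0.541756, √(2b)=1.083513; F=0.541756×(-52.897)=-28.657288, v=-6.977000/1.083513=-6.439241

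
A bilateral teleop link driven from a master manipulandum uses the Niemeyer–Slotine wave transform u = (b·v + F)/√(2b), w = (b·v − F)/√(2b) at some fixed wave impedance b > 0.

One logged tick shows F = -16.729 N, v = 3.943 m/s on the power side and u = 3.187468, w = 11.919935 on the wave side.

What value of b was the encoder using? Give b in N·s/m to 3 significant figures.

u + w = 15.107403;  u + w = √(2b)·v, so √(2b) = 15.107403/3.943 = 3.831449.
b = (√(2b))²/2 = 14.680001/2 = 7.340000.
(Check via u − w = 2F/√(2b): u − w = -8.732467, 2F/√(2b) = -8.732467.)

b = 7.34 N·s/m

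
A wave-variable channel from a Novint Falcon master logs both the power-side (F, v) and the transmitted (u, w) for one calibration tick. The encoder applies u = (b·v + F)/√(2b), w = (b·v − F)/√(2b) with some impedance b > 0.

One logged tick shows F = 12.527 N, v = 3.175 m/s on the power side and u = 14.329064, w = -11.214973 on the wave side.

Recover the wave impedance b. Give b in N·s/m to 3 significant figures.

u + w = 3.114091;  u + w = √(2b)·v, so √(2b) = 3.114091/3.175 = 0.980816.
b = (√(2b))²/2 = 0.962000/2 = 0.481000.
(Check via u − w = 2F/√(2b): u − w = 25.544037, 2F/√(2b) = 25.544035.)

b = 0.481 N·s/m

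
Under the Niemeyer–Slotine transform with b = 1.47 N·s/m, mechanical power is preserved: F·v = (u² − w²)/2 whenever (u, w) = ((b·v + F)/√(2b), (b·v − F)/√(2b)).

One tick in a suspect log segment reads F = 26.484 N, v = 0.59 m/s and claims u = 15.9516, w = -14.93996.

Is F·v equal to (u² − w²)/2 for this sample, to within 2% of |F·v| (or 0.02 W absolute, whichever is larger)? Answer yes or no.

F·v = 26.484×0.59 = 15.6256 W.
(u² − w²)/2 = (254.4535 − 223.2024)/2 = 15.6256 W.
|Δ| = 0.0000;  2% of max(1, |F·v|) = 0.3125.

yes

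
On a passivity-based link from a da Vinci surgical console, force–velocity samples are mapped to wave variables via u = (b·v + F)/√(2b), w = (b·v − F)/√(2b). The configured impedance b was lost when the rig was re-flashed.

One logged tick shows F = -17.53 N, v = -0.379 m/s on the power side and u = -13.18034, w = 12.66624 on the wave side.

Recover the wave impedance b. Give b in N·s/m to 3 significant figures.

b = 0.92 N·s/m

u + w = -0.51410;  u + w = √(2b)·v, so √(2b) = -0.51410/(-0.379) = 1.35646.
b = (√(2b))²/2 = 1.84000/2 = 0.92000.
(Check via u − w = 2F/√(2b): u − w = -25.84658, 2F/√(2b) = -25.84661.)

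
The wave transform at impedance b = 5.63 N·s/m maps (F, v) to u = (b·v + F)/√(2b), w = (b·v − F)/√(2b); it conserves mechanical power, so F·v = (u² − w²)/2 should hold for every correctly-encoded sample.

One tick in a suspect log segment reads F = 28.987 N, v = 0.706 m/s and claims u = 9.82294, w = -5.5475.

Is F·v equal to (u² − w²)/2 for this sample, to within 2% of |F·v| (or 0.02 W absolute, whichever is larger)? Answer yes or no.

no

F·v = 28.987×0.706 = 20.4648 W.
(u² − w²)/2 = (96.4902 − 30.7748)/2 = 32.8577 W.
|Δ| = 12.3929;  2% of max(1, |F·v|) = 0.4093.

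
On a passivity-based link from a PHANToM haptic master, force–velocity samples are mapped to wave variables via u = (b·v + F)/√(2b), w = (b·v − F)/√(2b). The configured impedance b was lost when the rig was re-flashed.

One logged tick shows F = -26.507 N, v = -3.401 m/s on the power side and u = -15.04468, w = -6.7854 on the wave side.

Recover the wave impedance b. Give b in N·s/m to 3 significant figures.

b = 20.6 N·s/m

u + w = -21.8301;  u + w = √(2b)·v, so √(2b) = -21.8301/(-3.401) = 6.4187.
b = (√(2b))²/2 = 41.2000/2 = 20.6000.
(Check via u − w = 2F/√(2b): u − w = -8.2593, 2F/√(2b) = -8.2593.)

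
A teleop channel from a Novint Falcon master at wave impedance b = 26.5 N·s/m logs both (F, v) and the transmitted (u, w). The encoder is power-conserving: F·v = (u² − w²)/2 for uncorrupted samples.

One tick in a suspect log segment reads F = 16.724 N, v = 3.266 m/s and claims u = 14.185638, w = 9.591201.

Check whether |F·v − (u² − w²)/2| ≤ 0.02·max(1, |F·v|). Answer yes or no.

yes

F·v = 16.724×3.266 = 54.620584 W.
(u² − w²)/2 = (201.232325 − 91.991137)/2 = 54.620594 W.
|Δ| = 0.000010;  2% of max(1, |F·v|) = 1.092412.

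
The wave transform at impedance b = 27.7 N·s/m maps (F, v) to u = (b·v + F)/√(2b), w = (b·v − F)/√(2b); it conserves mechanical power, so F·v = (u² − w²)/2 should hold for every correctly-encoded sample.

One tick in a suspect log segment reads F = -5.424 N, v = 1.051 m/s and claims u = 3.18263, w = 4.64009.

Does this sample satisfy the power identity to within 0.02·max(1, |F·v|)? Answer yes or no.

yes

F·v = (-5.424)×1.051 = -5.70062 W.
(u² − w²)/2 = (10.12913 − 21.53044)/2 = -5.70065 W.
|Δ| = 0.00003;  2% of max(1, |F·v|) = 0.11401.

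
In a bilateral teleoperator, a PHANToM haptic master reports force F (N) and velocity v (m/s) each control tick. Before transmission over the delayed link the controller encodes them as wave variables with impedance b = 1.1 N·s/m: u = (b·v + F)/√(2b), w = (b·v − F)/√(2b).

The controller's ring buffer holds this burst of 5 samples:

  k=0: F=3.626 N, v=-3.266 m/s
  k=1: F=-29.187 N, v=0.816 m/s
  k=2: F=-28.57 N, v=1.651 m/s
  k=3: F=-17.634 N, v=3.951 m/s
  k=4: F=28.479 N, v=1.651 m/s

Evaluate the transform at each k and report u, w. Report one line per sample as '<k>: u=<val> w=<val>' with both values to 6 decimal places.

0: u=0.022518 w=-4.866779
1: u=-19.072710 w=20.283033
2: u=-18.037476 w=20.486304
3: u=-8.958700 w=14.818980
4: u=20.424952 w=-17.976124

k=0: b·v=1.1×(-3.266)=-3.592600; √(2b)=1.483240; u=(-3.592600+3.626)/1.483240=0.022518, w=(-3.592600−3.626)/1.483240=-4.866779
k=1: b·v=1.1×0.816=0.897600; √(2b)=1.483240; u=(0.897600+(-29.187))/1.483240=-19.072710, w=(0.897600−(-29.187))/1.483240=20.283033
k=2: b·v=1.1×1.651=1.816100; √(2b)=1.483240; u=(1.816100+(-28.57))/1.483240=-18.037476, w=(1.816100−(-28.57))/1.483240=20.486304
k=3: b·v=1.1×3.951=4.346100; √(2b)=1.483240; u=(4.346100+(-17.634))/1.483240=-8.958700, w=(4.346100−(-17.634))/1.483240=14.818980
k=4: b·v=1.1×1.651=1.816100; √(2b)=1.483240; u=(1.816100+28.479)/1.483240=20.424952, w=(1.816100−28.479)/1.483240=-17.976124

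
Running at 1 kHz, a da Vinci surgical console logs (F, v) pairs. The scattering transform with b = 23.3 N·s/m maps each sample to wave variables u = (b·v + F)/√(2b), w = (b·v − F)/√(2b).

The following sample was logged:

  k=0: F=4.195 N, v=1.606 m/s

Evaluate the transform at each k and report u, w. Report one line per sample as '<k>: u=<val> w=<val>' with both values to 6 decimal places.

0: u=6.096139 w=4.867090

k=0: b·v=23.3×1.606=37.419800; √(2b)=6.826419; u=(37.419800+4.195)/6.826419=6.096139, w=(37.419800−4.195)/6.826419=4.867090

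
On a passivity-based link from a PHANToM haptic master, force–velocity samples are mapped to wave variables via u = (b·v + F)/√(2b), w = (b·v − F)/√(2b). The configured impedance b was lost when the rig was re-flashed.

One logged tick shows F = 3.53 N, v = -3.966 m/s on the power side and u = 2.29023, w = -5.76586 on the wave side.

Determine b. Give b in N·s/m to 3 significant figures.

b = 0.384 N·s/m

u + w = -3.47563;  u + w = √(2b)·v, so √(2b) = -3.47563/(-3.966) = 0.87636.
b = (√(2b))²/2 = 0.76800/2 = 0.38400.
(Check via u − w = 2F/√(2b): u − w = 8.05609, 2F/√(2b) = 8.05608.)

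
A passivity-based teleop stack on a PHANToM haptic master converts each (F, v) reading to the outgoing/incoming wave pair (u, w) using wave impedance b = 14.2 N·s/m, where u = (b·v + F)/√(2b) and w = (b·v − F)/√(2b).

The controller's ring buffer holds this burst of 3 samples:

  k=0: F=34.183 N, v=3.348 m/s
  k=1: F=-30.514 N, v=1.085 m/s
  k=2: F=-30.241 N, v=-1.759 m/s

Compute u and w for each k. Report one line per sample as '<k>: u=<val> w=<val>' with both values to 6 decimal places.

k=0: b·v=14.2×3.348=47.541600; √(2b)=5.329165; u=(47.541600+34.183)/5.329165=15.335348, w=(47.541600−34.183)/5.329165=2.506697
k=1: b·v=14.2×1.085=15.407000; √(2b)=5.329165; u=(15.407000+(-30.514))/5.329165=-2.834778, w=(15.407000−(-30.514))/5.329165=8.616922
k=2: b·v=14.2×(-1.759)=-24.977800; √(2b)=5.329165; u=(-24.977800+(-30.241))/5.329165=-10.361623, w=(-24.977800−(-30.241))/5.329165=0.987622

0: u=15.335348 w=2.506697
1: u=-2.834778 w=8.616922
2: u=-10.361623 w=0.987622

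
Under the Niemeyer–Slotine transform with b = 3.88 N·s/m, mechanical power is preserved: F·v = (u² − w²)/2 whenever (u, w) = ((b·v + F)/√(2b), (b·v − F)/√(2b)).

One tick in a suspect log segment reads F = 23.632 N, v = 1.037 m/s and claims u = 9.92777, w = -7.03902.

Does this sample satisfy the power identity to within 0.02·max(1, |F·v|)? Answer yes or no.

yes

F·v = 23.632×1.037 = 24.50638 W.
(u² − w²)/2 = (98.56062 − 49.54780)/2 = 24.50641 W.
|Δ| = 0.00002;  2% of max(1, |F·v|) = 0.49013.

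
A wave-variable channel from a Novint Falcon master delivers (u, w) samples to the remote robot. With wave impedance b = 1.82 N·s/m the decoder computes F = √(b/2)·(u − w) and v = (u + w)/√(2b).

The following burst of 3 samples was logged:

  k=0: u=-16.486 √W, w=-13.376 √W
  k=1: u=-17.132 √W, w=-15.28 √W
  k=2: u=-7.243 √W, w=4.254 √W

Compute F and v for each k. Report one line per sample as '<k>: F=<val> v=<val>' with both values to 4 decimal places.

0: F=-2.9668 v=-15.6519
1: F=-1.7667 v=-16.9885
2: F=-10.9674 v=-1.5667

k=0: u−w=-3.1100, u+w=-29.8620; √(b/2)=0.9539, √(2b)=1.9079; F=0.9539×(-3.11)=-2.9668, v=-29.8620/1.9079=-15.6519
k=1: u−w=-1.8520, u+w=-32.4120; √(b/2)=0.9539, √(2b)=1.9079; F=0.9539×(-1.852)=-1.7667, v=-32.4120/1.9079=-16.9885
k=2: u−w=-11.4970, u+w=-2.9890; √(b/2)=0.9539, √(2b)=1.9079; F=0.9539×(-11.497)=-10.9674, v=-2.9890/1.9079=-1.5667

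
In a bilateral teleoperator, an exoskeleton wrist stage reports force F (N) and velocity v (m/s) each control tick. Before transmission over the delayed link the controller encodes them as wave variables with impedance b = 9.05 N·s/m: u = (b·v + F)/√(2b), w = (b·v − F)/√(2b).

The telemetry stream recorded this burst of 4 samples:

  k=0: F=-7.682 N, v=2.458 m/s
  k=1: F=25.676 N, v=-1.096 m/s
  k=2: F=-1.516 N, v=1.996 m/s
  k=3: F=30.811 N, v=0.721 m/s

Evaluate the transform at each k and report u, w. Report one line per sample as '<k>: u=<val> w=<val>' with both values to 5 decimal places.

k=0: b·v=9.05×2.458=22.24490; √(2b)=4.25441; u=(22.24490+(-7.682))/4.25441=3.42301, w=(22.24490−(-7.682))/4.25441=7.03433
k=1: b·v=9.05×(-1.096)=-9.91880; √(2b)=4.25441; u=(-9.91880+25.676)/4.25441=3.70373, w=(-9.91880−25.676)/4.25441=-8.36657
k=2: b·v=9.05×1.996=18.06380; √(2b)=4.25441; u=(18.06380+(-1.516))/4.25441=3.88956, w=(18.06380−(-1.516))/4.25441=4.60224
k=3: b·v=9.05×0.721=6.52505; √(2b)=4.25441; u=(6.52505+30.811)/4.25441=8.77585, w=(6.52505−30.811)/4.25441=-5.70842

0: u=3.42301 w=7.03433
1: u=3.70373 w=-8.36657
2: u=3.88956 w=4.60224
3: u=8.77585 w=-5.70842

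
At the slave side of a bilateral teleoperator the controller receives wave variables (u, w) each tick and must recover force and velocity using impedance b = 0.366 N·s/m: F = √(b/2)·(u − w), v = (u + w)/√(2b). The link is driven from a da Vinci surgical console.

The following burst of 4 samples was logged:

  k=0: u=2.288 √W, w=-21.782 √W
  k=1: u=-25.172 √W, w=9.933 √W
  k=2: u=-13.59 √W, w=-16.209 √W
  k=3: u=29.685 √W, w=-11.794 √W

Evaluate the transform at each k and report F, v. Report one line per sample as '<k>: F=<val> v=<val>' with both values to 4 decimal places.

0: F=10.2968 v=-22.7848
1: F=-15.0174 v=-17.8115
2: F=1.1204 v=-34.8294
3: F=17.7441 v=20.9112

k=0: u−w=24.0700, u+w=-19.4940; √(b/2)=0.4278, √(2b)=0.8556; F=0.4278×24.07=10.2968, v=-19.4940/0.8556=-22.7848
k=1: u−w=-35.1050, u+w=-15.2390; √(b/2)=0.4278, √(2b)=0.8556; F=0.4278×(-35.105)=-15.0174, v=-15.2390/0.8556=-17.8115
k=2: u−w=2.6190, u+w=-29.7990; √(b/2)=0.4278, √(2b)=0.8556; F=0.4278×2.619=1.1204, v=-29.7990/0.8556=-34.8294
k=3: u−w=41.4790, u+w=17.8910; √(b/2)=0.4278, √(2b)=0.8556; F=0.4278×41.479=17.7441, v=17.8910/0.8556=20.9112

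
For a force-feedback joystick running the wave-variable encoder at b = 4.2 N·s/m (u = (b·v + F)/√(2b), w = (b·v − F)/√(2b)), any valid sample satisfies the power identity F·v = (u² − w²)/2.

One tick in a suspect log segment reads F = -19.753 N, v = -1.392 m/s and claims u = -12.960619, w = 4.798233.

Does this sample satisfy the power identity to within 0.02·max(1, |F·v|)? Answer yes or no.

no

F·v = (-19.753)×(-1.392) = 27.496176 W.
(u² − w²)/2 = (167.977645 − 23.023040)/2 = 72.477302 W.
|Δ| = 44.981126;  2% of max(1, |F·v|) = 0.549924.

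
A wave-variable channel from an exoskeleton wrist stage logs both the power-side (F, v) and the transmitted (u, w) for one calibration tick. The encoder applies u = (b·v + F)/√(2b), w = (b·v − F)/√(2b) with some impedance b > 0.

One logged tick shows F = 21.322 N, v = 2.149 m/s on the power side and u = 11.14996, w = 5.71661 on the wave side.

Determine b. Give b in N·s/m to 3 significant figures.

u + w = 16.8666;  u + w = √(2b)·v, so √(2b) = 16.8666/2.149 = 7.8486.
b = (√(2b))²/2 = 61.6000/2 = 30.8000.
(Check via u − w = 2F/√(2b): u − w = 5.4333, 2F/√(2b) = 5.4333.)

b = 30.8 N·s/m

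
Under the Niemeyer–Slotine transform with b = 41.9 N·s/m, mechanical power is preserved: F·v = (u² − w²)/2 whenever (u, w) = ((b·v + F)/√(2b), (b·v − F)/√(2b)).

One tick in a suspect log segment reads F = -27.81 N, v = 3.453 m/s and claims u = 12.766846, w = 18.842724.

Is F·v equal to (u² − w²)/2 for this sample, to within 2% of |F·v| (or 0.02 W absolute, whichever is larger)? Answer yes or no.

F·v = (-27.81)×3.453 = -96.027930 W.
(u² − w²)/2 = (162.992357 − 355.048248)/2 = -96.027945 W.
|Δ| = 0.000015;  2% of max(1, |F·v|) = 1.920559.

yes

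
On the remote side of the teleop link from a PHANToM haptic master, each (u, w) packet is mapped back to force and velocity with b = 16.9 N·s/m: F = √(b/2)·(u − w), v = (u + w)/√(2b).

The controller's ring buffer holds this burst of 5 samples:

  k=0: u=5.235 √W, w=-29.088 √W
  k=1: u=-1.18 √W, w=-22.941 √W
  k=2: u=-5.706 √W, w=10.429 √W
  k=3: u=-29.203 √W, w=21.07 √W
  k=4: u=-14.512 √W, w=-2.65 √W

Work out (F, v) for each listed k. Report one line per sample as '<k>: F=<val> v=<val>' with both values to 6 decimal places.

0: F=99.773130 v=-4.102841
1: F=63.256798 v=-4.148938
2: F=-46.902644 v=0.812381
3: F=-146.137999 v=-1.398919
4: F=-34.481510 v=-2.951954

k=0: u−w=34.323000, u+w=-23.853000; √(b/2)=2.906888, √(2b)=5.813777; F=2.906888×34.323=99.773130, v=-23.853000/5.813777=-4.102841
k=1: u−w=21.761000, u+w=-24.121000; √(b/2)=2.906888, √(2b)=5.813777; F=2.906888×21.761=63.256798, v=-24.121000/5.813777=-4.148938
k=2: u−w=-16.135000, u+w=4.723000; √(b/2)=2.906888, √(2b)=5.813777; F=2.906888×(-16.135)=-46.902644, v=4.723000/5.813777=0.812381
k=3: u−w=-50.273000, u+w=-8.133000; √(b/2)=2.906888, √(2b)=5.813777; F=2.906888×(-50.273)=-146.137999, v=-8.133000/5.813777=-1.398919
k=4: u−w=-11.862000, u+w=-17.162000; √(b/2)=2.906888, √(2b)=5.813777; F=2.906888×(-11.862)=-34.481510, v=-17.162000/5.813777=-2.951954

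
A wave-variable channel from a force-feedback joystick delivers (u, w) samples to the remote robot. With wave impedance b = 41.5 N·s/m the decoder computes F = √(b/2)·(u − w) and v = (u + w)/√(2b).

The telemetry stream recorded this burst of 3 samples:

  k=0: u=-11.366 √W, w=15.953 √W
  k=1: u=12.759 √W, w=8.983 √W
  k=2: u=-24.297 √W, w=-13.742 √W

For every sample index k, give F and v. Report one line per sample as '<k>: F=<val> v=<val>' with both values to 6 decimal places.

0: F=-124.443967 v=0.503489
1: F=17.200499 v=2.386495
2: F=-48.080313 v=-4.175323

k=0: u−w=-27.319000, u+w=4.587000; √(b/2)=4.555217, √(2b)=9.110434; F=4.555217×(-27.319)=-124.443967, v=4.587000/9.110434=0.503489
k=1: u−w=3.776000, u+w=21.742000; √(b/2)=4.555217, √(2b)=9.110434; F=4.555217×3.776=17.200499, v=21.742000/9.110434=2.386495
k=2: u−w=-10.555000, u+w=-38.039000; √(b/2)=4.555217, √(2b)=9.110434; F=4.555217×(-10.555)=-48.080313, v=-38.039000/9.110434=-4.175323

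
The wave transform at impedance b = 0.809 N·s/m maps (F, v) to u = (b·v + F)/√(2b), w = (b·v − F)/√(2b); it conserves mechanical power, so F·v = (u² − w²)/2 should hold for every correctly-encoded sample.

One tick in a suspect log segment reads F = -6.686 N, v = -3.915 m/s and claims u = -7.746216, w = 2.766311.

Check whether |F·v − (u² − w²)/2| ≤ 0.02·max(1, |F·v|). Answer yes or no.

yes

F·v = (-6.686)×(-3.915) = 26.175690 W.
(u² − w²)/2 = (60.003862 − 7.652477)/2 = 26.175693 W.
|Δ| = 0.000003;  2% of max(1, |F·v|) = 0.523514.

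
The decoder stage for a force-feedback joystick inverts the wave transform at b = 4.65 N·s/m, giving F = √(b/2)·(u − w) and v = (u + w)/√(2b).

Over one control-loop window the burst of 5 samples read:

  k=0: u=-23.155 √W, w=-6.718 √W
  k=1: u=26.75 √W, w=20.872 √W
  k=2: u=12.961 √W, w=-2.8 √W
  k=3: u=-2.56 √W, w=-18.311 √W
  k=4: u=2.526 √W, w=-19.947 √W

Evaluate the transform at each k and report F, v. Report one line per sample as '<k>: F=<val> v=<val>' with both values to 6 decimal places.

k=0: u−w=-16.437000, u+w=-29.873000; √(b/2)=1.524795, √(2b)=3.049590; F=1.524795×(-16.437)=-25.063057, v=-29.873000/3.049590=-9.795743
k=1: u−w=5.878000, u+w=47.622000; √(b/2)=1.524795, √(2b)=3.049590; F=1.524795×5.878=8.962745, v=47.622000/3.049590=15.615869
k=2: u−w=15.761000, u+w=10.161000; √(b/2)=1.524795, √(2b)=3.049590; F=1.524795×15.761=24.032295, v=10.161000/3.049590=3.331923
k=3: u−w=15.751000, u+w=-20.871000; √(b/2)=1.524795, √(2b)=3.049590; F=1.524795×15.751=24.017047, v=-20.871000/3.049590=-6.843871
k=4: u−w=22.473000, u+w=-17.421000; √(b/2)=1.524795, √(2b)=3.049590; F=1.524795×22.473=34.266720, v=-17.421000/3.049590=-5.712571

0: F=-25.063057 v=-9.795743
1: F=8.962745 v=15.615869
2: F=24.032295 v=3.331923
3: F=24.017047 v=-6.843871
4: F=34.266720 v=-5.712571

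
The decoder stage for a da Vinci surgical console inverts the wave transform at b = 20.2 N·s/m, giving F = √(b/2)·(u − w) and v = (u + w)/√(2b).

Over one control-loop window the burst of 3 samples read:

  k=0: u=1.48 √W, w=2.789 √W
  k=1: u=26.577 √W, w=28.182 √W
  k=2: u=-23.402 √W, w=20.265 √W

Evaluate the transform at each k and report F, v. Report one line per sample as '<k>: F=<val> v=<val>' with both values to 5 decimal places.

k=0: u−w=-1.30900, u+w=4.26900; √(b/2)=3.17805, √(2b)=6.35610; F=3.17805×(-1.309)=-4.16007, v=4.26900/6.35610=0.67164
k=1: u−w=-1.60500, u+w=54.75900; √(b/2)=3.17805, √(2b)=6.35610; F=3.17805×(-1.605)=-5.10077, v=54.75900/6.35610=8.61519
k=2: u−w=-43.66700, u+w=-3.13700; √(b/2)=3.17805, √(2b)=6.35610; F=3.17805×(-43.667)=-138.77590, v=-3.13700/6.35610=-0.49354

0: F=-4.16007 v=0.67164
1: F=-5.10077 v=8.61519
2: F=-138.77590 v=-0.49354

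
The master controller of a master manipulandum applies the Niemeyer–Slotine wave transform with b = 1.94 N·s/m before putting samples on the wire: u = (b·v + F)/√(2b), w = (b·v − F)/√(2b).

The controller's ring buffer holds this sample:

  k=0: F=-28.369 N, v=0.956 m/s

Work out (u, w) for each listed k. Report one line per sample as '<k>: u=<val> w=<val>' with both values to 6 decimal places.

0: u=-13.460627 w=15.343728

k=0: b·v=1.94×0.956=1.854640; √(2b)=1.969772; u=(1.854640+(-28.369))/1.969772=-13.460627, w=(1.854640−(-28.369))/1.969772=15.343728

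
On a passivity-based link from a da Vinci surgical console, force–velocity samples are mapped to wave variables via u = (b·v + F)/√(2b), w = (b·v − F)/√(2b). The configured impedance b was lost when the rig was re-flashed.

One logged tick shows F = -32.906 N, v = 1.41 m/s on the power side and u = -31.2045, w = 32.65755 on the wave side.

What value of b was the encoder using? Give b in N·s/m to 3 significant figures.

b = 0.531 N·s/m

u + w = 1.45305;  u + w = √(2b)·v, so √(2b) = 1.45305/1.41 = 1.03053.
b = (√(2b))²/2 = 1.06200/2 = 0.53100.
(Check via u − w = 2F/√(2b): u − w = -63.86205, 2F/√(2b) = -63.86217.)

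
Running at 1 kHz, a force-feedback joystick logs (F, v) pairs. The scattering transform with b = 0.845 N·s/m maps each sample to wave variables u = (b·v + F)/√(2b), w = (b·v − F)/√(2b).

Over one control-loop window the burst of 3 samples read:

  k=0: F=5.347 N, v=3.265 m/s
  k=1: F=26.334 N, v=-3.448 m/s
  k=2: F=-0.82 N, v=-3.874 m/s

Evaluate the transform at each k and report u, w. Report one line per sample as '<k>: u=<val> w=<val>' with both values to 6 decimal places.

k=0: b·v=0.845×3.265=2.758925; √(2b)=1.300000; u=(2.758925+5.347)/1.300000=6.235327, w=(2.758925−5.347)/1.300000=-1.990827
k=1: b·v=0.845×(-3.448)=-2.913560; √(2b)=1.300000; u=(-2.913560+26.334)/1.300000=18.015723, w=(-2.913560−26.334)/1.300000=-22.498123
k=2: b·v=0.845×(-3.874)=-3.273530; √(2b)=1.300000; u=(-3.273530+(-0.82))/1.300000=-3.148869, w=(-3.273530−(-0.82))/1.300000=-1.887331

0: u=6.235327 w=-1.990827
1: u=18.015723 w=-22.498123
2: u=-3.148869 w=-1.887331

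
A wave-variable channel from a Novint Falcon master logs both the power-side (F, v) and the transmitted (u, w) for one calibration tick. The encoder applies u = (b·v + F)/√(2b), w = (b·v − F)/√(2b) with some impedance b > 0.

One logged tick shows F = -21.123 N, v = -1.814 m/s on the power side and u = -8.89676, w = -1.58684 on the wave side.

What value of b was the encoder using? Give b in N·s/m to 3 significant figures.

b = 16.7 N·s/m

u + w = -10.48360;  u + w = √(2b)·v, so √(2b) = -10.48360/(-1.814) = 5.77927.
b = (√(2b))²/2 = 33.39999/2 = 16.69999.
(Check via u − w = 2F/√(2b): u − w = -7.30992, 2F/√(2b) = -7.30992.)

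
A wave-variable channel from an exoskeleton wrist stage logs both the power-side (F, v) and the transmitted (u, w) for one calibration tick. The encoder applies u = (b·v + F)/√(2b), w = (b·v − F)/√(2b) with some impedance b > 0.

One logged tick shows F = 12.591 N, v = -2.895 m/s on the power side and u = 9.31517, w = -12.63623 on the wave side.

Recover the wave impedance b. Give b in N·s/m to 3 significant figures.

b = 0.658 N·s/m

u + w = -3.32106;  u + w = √(2b)·v, so √(2b) = -3.32106/(-2.895) = 1.14717.
b = (√(2b))²/2 = 1.31600/2 = 0.65800.
(Check via u − w = 2F/√(2b): u − w = 21.95140, 2F/√(2b) = 21.95139.)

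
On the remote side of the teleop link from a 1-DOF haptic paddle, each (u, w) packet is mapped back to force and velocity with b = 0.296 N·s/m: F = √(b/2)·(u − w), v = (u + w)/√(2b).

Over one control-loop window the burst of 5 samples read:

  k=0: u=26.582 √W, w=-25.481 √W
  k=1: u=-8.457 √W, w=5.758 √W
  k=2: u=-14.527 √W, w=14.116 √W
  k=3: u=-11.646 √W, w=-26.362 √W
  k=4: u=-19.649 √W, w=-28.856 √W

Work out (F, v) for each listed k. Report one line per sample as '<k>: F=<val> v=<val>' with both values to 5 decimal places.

0: F=20.02904 v=1.43096
1: F=-5.46862 v=-3.50786
2: F=-11.01918 v=-0.53417
3: F=5.66136 v=-49.39855
4: F=3.54200 v=-63.04137

k=0: u−w=52.06300, u+w=1.10100; √(b/2)=0.38471, √(2b)=0.76942; F=0.38471×52.063=20.02904, v=1.10100/0.76942=1.43096
k=1: u−w=-14.21500, u+w=-2.69900; √(b/2)=0.38471, √(2b)=0.76942; F=0.38471×(-14.215)=-5.46862, v=-2.69900/0.76942=-3.50786
k=2: u−w=-28.64300, u+w=-0.41100; √(b/2)=0.38471, √(2b)=0.76942; F=0.38471×(-28.643)=-11.01918, v=-0.41100/0.76942=-0.53417
k=3: u−w=14.71600, u+w=-38.00800; √(b/2)=0.38471, √(2b)=0.76942; F=0.38471×14.716=5.66136, v=-38.00800/0.76942=-49.39855
k=4: u−w=9.20700, u+w=-48.50500; √(b/2)=0.38471, √(2b)=0.76942; F=0.38471×9.207=3.54200, v=-48.50500/0.76942=-63.04137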